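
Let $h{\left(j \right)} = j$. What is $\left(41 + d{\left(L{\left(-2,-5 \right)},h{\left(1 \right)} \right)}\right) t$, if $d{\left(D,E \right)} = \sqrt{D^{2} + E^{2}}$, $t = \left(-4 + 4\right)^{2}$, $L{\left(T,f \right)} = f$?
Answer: $0$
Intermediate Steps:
$t = 0$ ($t = 0^{2} = 0$)
$\left(41 + d{\left(L{\left(-2,-5 \right)},h{\left(1 \right)} \right)}\right) t = \left(41 + \sqrt{\left(-5\right)^{2} + 1^{2}}\right) 0 = \left(41 + \sqrt{25 + 1}\right) 0 = \left(41 + \sqrt{26}\right) 0 = 0$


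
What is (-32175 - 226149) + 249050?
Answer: -9274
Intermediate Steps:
(-32175 - 226149) + 249050 = -258324 + 249050 = -9274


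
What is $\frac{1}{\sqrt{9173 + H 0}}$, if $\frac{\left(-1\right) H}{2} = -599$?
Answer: $\frac{\sqrt{9173}}{9173} \approx 0.010441$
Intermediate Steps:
$H = 1198$ ($H = \left(-2\right) \left(-599\right) = 1198$)
$\frac{1}{\sqrt{9173 + H 0}} = \frac{1}{\sqrt{9173 + 1198 \cdot 0}} = \frac{1}{\sqrt{9173 + 0}} = \frac{1}{\sqrt{9173}} = \frac{\sqrt{9173}}{9173}$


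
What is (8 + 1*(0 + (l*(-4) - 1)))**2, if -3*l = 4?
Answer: 1369/9 ≈ 152.11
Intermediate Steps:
l = -4/3 (l = -1/3*4 = -4/3 ≈ -1.3333)
(8 + 1*(0 + (l*(-4) - 1)))**2 = (8 + 1*(0 + (-4/3*(-4) - 1)))**2 = (8 + 1*(0 + (16/3 - 1)))**2 = (8 + 1*(0 + 13/3))**2 = (8 + 1*(13/3))**2 = (8 + 13/3)**2 = (37/3)**2 = 1369/9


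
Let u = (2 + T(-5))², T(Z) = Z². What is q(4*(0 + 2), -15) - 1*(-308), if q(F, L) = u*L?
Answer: -10627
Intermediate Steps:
u = 729 (u = (2 + (-5)²)² = (2 + 25)² = 27² = 729)
q(F, L) = 729*L
q(4*(0 + 2), -15) - 1*(-308) = 729*(-15) - 1*(-308) = -10935 + 308 = -10627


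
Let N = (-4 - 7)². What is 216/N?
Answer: 216/121 ≈ 1.7851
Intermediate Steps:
N = 121 (N = (-11)² = 121)
216/N = 216/121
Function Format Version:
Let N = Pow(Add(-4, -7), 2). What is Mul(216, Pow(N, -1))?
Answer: Rational(216, 121) ≈ 1.7851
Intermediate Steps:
N = 121 (N = Pow(-11, 2) = 121)
Mul(216, Pow(N, -1)) = Mul(216, Pow(121, -1)) = Mul(216, Rational(1, 121)) = Rational(216, 121)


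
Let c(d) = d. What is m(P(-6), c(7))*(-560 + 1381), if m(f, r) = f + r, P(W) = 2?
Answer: 7389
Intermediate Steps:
m(P(-6), c(7))*(-560 + 1381) = (2 + 7)*(-560 + 1381) = 9*821 = 7389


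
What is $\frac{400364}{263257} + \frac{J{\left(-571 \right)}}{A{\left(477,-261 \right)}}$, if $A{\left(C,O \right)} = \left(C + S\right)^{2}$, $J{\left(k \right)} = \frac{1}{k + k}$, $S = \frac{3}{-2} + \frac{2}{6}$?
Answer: $\frac{1863388246901474}{1225260015790675} \approx 1.5208$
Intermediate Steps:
$S = - \frac{7}{6}$ ($S = 3 \left(- \frac{1}{2}\right) + 2 \cdot \frac{1}{6} = - \frac{3}{2} + \frac{1}{3} = - \frac{7}{6} \approx -1.1667$)
$J{\left(k \right)} = \frac{1}{2 k}$
$A{\left(C,O \right)} = \left(- \frac{7}{6} + C\right)^{2}$ ($A{\left(C,O \right)} = \left(C - \frac{7}{6}\right)^{2} = \left(- \frac{7}{6} + C\right)^{2}$)
$\frac{400364}{263257} + \frac{J{\left(-571 \right)}}{A{\left(477,-261 \right)}} = \frac{400364}{263257} + \frac{\frac{1}{2} \frac{1}{-571}}{\frac{1}{36} \left(-7 + 6 \cdot 477\right)^{2}} = 400364 \cdot \frac{1}{263257} + \frac{\frac{1}{2} \left(- \frac{1}{571}\right)}{\frac{1}{36} \left(-7 + 2862\right)^{2}} = \frac{400364}{263257} - \frac{1}{1142 \frac{2855^{2}}{36}} = \frac{400364}{263257} - \frac{1}{1142 \cdot \frac{1}{36} \cdot 8151025} = \frac{400364}{263257} - \frac{1}{1142 \cdot \frac{8151025}{36}} = \frac{400364}{263257} - \frac{18}{4654235275} = \frac{1863388246901474}{1225260015790675}$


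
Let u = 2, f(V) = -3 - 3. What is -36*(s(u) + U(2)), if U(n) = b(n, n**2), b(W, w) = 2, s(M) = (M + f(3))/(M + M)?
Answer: -36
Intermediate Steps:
f(V) = -6
s(M) = (-6 + M)/(2*M) (s(M) = (M - 6)/(M + M) = (-6 + M)/((2*M)) = (-6 + M)*(1/(2*M)) = (-6 + M)/(2*M))
U(n) = 2
-36*(s(u) + U(2)) = -36*((1/2)*(-6 + 2)/2 + 2) = -36*((1/2)*(1/2)*(-4) + 2) = -36*(-1 + 2) = -36*1 = -36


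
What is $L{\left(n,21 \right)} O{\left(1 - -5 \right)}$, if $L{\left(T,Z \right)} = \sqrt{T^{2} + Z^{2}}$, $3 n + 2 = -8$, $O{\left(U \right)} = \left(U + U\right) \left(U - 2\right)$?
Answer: $16 \sqrt{4069} \approx 1020.6$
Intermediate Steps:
$O{\left(U \right)} = 2 U \left(-2 + U\right)$
$n = - \frac{10}{3}$ ($n = - \frac{2}{3} + \frac{1}{3} \left(-8\right) = - \frac{2}{3} - \frac{8}{3} = - \frac{10}{3} \approx -3.3333$)
$L{\left(n,21 \right)} O{\left(1 - -5 \right)} = \sqrt{\left(- \frac{10}{3}\right)^{2} + 21^{2}} \cdot 2 \left(1 - -5\right) \left(-2 + \left(1 - -5\right)\right) = \sqrt{\frac{100}{9} + 441} \cdot 2 \left(1 + 5\right) \left(-2 + \left(1 + 5\right)\right) = \sqrt{\frac{4069}{9}} \cdot 2 \cdot 6 \left(-2 + 6\right) = \frac{\sqrt{4069}}{3} \cdot 2 \cdot 6 \cdot 4 = \frac{\sqrt{4069}}{3} \cdot 48 = 16 \sqrt{4069}$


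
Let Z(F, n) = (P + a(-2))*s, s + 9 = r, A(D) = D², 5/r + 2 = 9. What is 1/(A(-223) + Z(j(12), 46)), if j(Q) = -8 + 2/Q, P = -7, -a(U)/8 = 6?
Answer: 7/351293 ≈ 1.9926e-5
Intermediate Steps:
r = 5/7 (r = 5/(-2 + 9) = 5/7 ≈ 0.71429)
a(U) = -48 (a(U) = -8*6 = -48)
s = -58/7 (s = -9 + 5/7 = -58/7 ≈ -8.2857)
Z(F, n) = 3190/7 (Z(F, n) = (-7 - 48)*(-58/7) = -55*(-58/7) = 3190/7)
1/(A(-223) + Z(j(12), 46)) = 1/((-223)² + 3190/7) = 1/(49729 + 3190/7) = 1/(351293/7) = 7/351293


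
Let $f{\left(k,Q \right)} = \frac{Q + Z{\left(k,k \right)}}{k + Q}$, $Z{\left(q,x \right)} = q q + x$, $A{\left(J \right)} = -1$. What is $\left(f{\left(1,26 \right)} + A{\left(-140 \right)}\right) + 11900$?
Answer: $\frac{321301}{27} \approx 11900.0$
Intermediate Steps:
$Z{\left(q,x \right)} = x + q^{2}$ ($Z{\left(q,x \right)} = q^{2} + x = x + q^{2}$)
$f{\left(k,Q \right)} = \frac{Q + k + k^{2}}{Q + k}$ ($f{\left(k,Q \right)} = \frac{Q + \left(k + k^{2}\right)}{k + Q} = \frac{Q + k + k^{2}}{Q + k}$)
$\left(f{\left(1,26 \right)} + A{\left(-140 \right)}\right) + 11900 = \left(\frac{26 + 1 + 1^{2}}{26 + 1} - 1\right) + 11900 = \left(\frac{26 + 1 + 1}{27} - 1\right) + 11900 = \left(\frac{1}{27} \cdot 28 - 1\right) + 11900 = \left(\frac{28}{27} - 1\right) + 11900 = \frac{1}{27} + 11900 = \frac{321301}{27}$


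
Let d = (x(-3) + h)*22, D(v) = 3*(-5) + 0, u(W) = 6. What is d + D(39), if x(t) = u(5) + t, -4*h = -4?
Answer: 73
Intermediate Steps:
h = 1 (h = -1/4*(-4) = 1)
x(t) = 6 + t
D(v) = -15 (D(v) = -15 + 0 = -15)
d = 88 (d = ((6 - 3) + 1)*22 = (3 + 1)*22 = 4*22 = 88)
d + D(39) = 88 - 15 = 73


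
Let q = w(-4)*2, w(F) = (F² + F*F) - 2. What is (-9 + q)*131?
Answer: 6681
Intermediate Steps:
w(F) = -2 + 2*F² (w(F) = (F² + F²) - 2 = 2*F² - 2 = -2 + 2*F²)
q = 60 (q = (-2 + 2*(-4)²)*2 = (-2 + 2*16)*2 = (-2 + 32)*2 = 30*2 = 60)
(-9 + q)*131 = (-9 + 60)*131 = 51*131 = 6681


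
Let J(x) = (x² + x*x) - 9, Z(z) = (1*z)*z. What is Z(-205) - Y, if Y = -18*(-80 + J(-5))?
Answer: 41323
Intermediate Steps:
Z(z) = z² (Z(z) = z*z = z²)
J(x) = -9 + 2*x² (J(x) = (x² + x²) - 9 = 2*x² - 9 = -9 + 2*x²)
Y = 702 (Y = -18*(-80 + (-9 + 2*(-5)²)) = -18*(-80 + (-9 + 2*25)) = -18*(-80 + (-9 + 50)) = -18*(-80 + 41) = -18*(-39) = 702)
Z(-205) - Y = (-205)² - 1*702 = 42025 - 702 = 41323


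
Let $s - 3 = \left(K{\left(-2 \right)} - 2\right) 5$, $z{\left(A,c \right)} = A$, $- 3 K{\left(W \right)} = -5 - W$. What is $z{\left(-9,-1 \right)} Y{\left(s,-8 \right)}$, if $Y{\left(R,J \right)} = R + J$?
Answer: $90$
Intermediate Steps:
$K{\left(W \right)} = \frac{5}{3} + \frac{W}{3}$ ($K{\left(W \right)} = - \frac{-5 - W}{3} = \frac{5}{3} + \frac{W}{3}$)
$s = -2$ ($s = 3 + \left(\left(\frac{5}{3} + \frac{1}{3} \left(-2\right)\right) - 2\right) 5 = 3 + \left(\left(\frac{5}{3} - \frac{2}{3}\right) - 2\right) 5 = 3 + \left(1 - 2\right) 5 = 3 - 5 = -2$)
$Y{\left(R,J \right)} = J + R$
$z{\left(-9,-1 \right)} Y{\left(s,-8 \right)} = - 9 \left(-8 - 2\right) = \left(-9\right) \left(-10\right) = 90$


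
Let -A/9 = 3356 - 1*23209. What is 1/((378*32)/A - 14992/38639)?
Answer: -767100067/245705360 ≈ -3.1220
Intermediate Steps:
A = 178677 (A = -9*(3356 - 1*23209) = -9*(3356 - 23209) = -9*(-19853) = 178677)
1/((378*32)/A - 14992/38639) = 1/((378*32)/178677 - 14992/38639) = 1/(12096*(1/178677) - 14992*1/38639) = 1/(1344/19853 - 14992/38639) = 1/(-245705360/767100067) = -767100067/245705360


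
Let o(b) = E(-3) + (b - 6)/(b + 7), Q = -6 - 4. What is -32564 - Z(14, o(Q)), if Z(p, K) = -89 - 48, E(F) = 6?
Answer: -32427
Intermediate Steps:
Q = -10
o(b) = 6 + (-6 + b)/(7 + b) (o(b) = 6 + (b - 6)/(b + 7) = 6 + (-6 + b)/(7 + b))
Z(p, K) = -137
-32564 - Z(14, o(Q)) = -32564 - 1*(-137) = -32564 + 137 = -32427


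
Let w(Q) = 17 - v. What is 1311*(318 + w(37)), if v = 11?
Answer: 424764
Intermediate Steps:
w(Q) = 6 (w(Q) = 17 - 1*11 = 17 - 11 = 6)
1311*(318 + w(37)) = 1311*(318 + 6) = 1311*324 = 424764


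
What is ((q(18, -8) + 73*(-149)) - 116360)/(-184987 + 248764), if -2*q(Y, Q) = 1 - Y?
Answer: -12117/6074 ≈ -1.9949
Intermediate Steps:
q(Y, Q) = -½ + Y/2 (q(Y, Q) = -(1 - Y)/2 = -½ + Y/2)
((q(18, -8) + 73*(-149)) - 116360)/(-184987 + 248764) = (((-½ + (½)*18) + 73*(-149)) - 116360)/(-184987 + 248764) = (((-½ + 9) - 10877) - 116360)/63777 = ((17/2 - 10877) - 116360)*(1/63777) = (-21737/2 - 116360)*(1/63777) = -254457/2*1/63777 = -12117/6074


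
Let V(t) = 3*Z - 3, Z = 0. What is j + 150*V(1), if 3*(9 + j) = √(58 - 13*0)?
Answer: -459 + √58/3 ≈ -456.46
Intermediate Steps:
j = -9 + √58/3 (j = -9 + √(58 - 13*0)/3 = -9 + √(58 + 0)/3 = -9 + √58/3 ≈ -6.4614)
V(t) = -3 (V(t) = 3*0 - 3 = 0 - 3 = -3)
j + 150*V(1) = (-9 + √58/3) + 150*(-3) = (-9 + √58/3) - 450 = -459 + √58/3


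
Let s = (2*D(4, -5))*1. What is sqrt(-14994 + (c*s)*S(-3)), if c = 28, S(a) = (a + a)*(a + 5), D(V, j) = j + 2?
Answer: 3*I*sqrt(1442) ≈ 113.92*I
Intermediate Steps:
D(V, j) = 2 + j
S(a) = 2*a*(5 + a) (S(a) = (2*a)*(5 + a) = 2*a*(5 + a))
s = -6 (s = (2*(2 - 5))*1 = (2*(-3))*1 = -6*1 = -6)
sqrt(-14994 + (c*s)*S(-3)) = sqrt(-14994 + (28*(-6))*(2*(-3)*(5 - 3))) = sqrt(-14994 - 336*(-3)*2) = sqrt(-14994 - 168*(-12)) = sqrt(-14994 + 2016) = sqrt(-12978) = 3*I*sqrt(1442)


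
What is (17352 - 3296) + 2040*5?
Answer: 24256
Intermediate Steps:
(17352 - 3296) + 2040*5 = 14056 + 10200 = 24256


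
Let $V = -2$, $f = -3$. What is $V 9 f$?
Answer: $54$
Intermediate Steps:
$V 9 f = \left(-2\right) 9 \left(-3\right) = \left(-18\right) \left(-3\right) = 54$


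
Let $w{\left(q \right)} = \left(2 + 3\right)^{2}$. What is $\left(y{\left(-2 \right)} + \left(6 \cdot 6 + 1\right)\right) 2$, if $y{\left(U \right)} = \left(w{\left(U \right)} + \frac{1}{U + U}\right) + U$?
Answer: $\frac{239}{2} \approx 119.5$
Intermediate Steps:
$w{\left(q \right)} = 25$ ($w{\left(q \right)} = 5^{2} = 25$)
$y{\left(U \right)} = 25 + U + \frac{1}{2 U}$ ($y{\left(U \right)} = \left(25 + \frac{1}{U + U}\right) + U = \left(25 + \frac{1}{2 U}\right) + U = 25 + U + \frac{1}{2 U}$)
$\left(y{\left(-2 \right)} + \left(6 \cdot 6 + 1\right)\right) 2 = \left(\left(25 - 2 + \frac{1}{2 \left(-2\right)}\right) + \left(6 \cdot 6 + 1\right)\right) 2 = \left(\left(25 - 2 + \frac{1}{2} \left(- \frac{1}{2}\right)\right) + \left(36 + 1\right)\right) 2 = \left(\left(25 - 2 - \frac{1}{4}\right) + 37\right) 2 = \left(\frac{91}{4} + 37\right) 2 = \frac{239}{4} \cdot 2 = \frac{239}{2}$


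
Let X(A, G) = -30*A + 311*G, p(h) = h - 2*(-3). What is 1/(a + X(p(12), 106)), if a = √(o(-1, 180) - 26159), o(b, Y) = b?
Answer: 16213/525735818 - I*√1635/262867909 ≈ 3.0839e-5 - 1.5382e-7*I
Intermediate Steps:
p(h) = 6 + h (p(h) = h + 6 = 6 + h)
a = 4*I*√1635 (a = √(-1 - 26159) = √(-26160) = 4*I*√1635 ≈ 161.74*I)
1/(a + X(p(12), 106)) = 1/(4*I*√1635 + (-30*(6 + 12) + 311*106)) = 1/(4*I*√1635 + (-30*18 + 32966)) = 1/(4*I*√1635 + (-540 + 32966)) = 1/(4*I*√1635 + 32426) = 1/(32426 + 4*I*√1635)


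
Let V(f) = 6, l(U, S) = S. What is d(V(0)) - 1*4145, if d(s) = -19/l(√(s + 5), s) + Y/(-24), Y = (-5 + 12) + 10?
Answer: -33191/8 ≈ -4148.9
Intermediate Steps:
Y = 17 (Y = 7 + 10 = 17)
d(s) = -17/24 - 19/s (d(s) = -19/s + 17/(-24) = -19/s + 17*(-1/24) = -19/s - 17/24 = -17/24 - 19/s)
d(V(0)) - 1*4145 = (-17/24 - 19/6) - 1*4145 = (-17/24 - 19*⅙) - 4145 = (-17/24 - 19/6) - 4145 = -31/8 - 4145 = -33191/8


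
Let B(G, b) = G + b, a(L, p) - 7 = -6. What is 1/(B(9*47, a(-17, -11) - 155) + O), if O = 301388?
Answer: 1/301657 ≈ 3.3150e-6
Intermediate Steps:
a(L, p) = 1 (a(L, p) = 7 - 6 = 1)
1/(B(9*47, a(-17, -11) - 155) + O) = 1/((9*47 + (1 - 155)) + 301388) = 1/((423 - 154) + 301388) = 1/(269 + 301388) = 1/301657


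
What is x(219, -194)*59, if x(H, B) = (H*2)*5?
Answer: 129210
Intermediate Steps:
x(H, B) = 10*H (x(H, B) = (2*H)*5 = 10*H)
x(219, -194)*59 = (10*219)*59 = 2190*59 = 129210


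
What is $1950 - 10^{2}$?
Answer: $1850$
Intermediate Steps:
$1950 - 10^{2} = 1950 - 100 = 1850$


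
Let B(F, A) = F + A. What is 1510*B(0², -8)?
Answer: -12080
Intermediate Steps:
B(F, A) = A + F
1510*B(0², -8) = 1510*(-8 + 0²) = 1510*(-8 + 0) = 1510*(-8) = -12080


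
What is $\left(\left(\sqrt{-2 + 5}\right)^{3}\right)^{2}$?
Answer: $27$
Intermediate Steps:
$\left(\left(\sqrt{-2 + 5}\right)^{3}\right)^{2} = \left(\left(\sqrt{3}\right)^{3}\right)^{2} = \left(3 \sqrt{3}\right)^{2} = 27$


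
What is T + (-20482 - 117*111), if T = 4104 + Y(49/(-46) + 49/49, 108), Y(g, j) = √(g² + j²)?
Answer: -29365 + 3*√2742337/46 ≈ -29257.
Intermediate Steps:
T = 4104 + 3*√2742337/46 (T = 4104 + √((49/(-46) + 49/49)² + 108²) = 4104 + √((49*(-1/46) + 49*(1/49))² + 11664) = 4104 + √((-49/46 + 1)² + 11664) = 4104 + √((-3/46)² + 11664) = 4104 + √(9/2116 + 11664) = 4104 + √(24681033/2116) = 4104 + 3*√2742337/46 ≈ 4212.0)
T + (-20482 - 117*111) = (4104 + 3*√2742337/46) + (-20482 - 117*111) = (4104 + 3*√2742337/46) + (-20482 - 12987) = (4104 + 3*√2742337/46) - 33469 = -29365 + 3*√2742337/46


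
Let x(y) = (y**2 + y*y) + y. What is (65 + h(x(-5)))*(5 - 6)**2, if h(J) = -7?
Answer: 58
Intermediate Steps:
x(y) = y + 2*y**2 (x(y) = (y**2 + y**2) + y = 2*y**2 + y = y + 2*y**2)
(65 + h(x(-5)))*(5 - 6)**2 = (65 - 7)*(5 - 6)**2 = 58*(-1)**2 = 58*1 = 58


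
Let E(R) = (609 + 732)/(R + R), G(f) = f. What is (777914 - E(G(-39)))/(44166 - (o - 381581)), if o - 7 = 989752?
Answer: -20226211/14664312 ≈ -1.3793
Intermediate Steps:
o = 989759 (o = 7 + 989752 = 989759)
E(R) = 1341/(2*R) (E(R) = 1341/((2*R)) = 1341*(1/(2*R)) = 1341/(2*R))
(777914 - E(G(-39)))/(44166 - (o - 381581)) = (777914 - 1341/(2*(-39)))/(44166 - (989759 - 381581)) = (777914 - 1341*(-1)/(2*39))/(44166 - 1*608178) = (777914 - 1*(-447/26))/(44166 - 608178) = (777914 + 447/26)/(-564012) = (20226211/26)*(-1/564012) = -20226211/14664312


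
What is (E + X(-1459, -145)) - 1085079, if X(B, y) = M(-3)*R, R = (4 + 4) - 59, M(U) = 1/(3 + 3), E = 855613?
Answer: -458949/2 ≈ -2.2947e+5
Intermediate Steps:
M(U) = ⅙ (M(U) = 1/6 = ⅙)
R = -51 (R = 8 - 59 = -51)
X(B, y) = -17/2 (X(B, y) = (⅙)*(-51) = -17/2)
(E + X(-1459, -145)) - 1085079 = (855613 - 17/2) - 1085079 = 1711209/2 - 1085079 = -458949/2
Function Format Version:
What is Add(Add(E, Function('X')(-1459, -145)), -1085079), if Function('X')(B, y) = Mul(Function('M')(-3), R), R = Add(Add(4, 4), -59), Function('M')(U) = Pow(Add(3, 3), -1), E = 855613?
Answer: Rational(-458949, 2) ≈ -2.2947e+5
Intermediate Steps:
Function('M')(U) = Rational(1, 6) (Function('M')(U) = Pow(6, -1) = Rational(1, 6))
R = -51 (R = Add(8, -59) = -51)
Function('X')(B, y) = Rational(-17, 2) (Function('X')(B, y) = Mul(Rational(1, 6), -51) = Rational(-17, 2))
Add(Add(E, Function('X')(-1459, -145)), -1085079) = Add(Add(855613, Rational(-17, 2)), -1085079) = Add(Rational(1711209, 2), -1085079) = Rational(-458949, 2)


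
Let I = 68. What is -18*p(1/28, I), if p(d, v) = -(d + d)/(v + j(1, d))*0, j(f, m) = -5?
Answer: 0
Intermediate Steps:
p(d, v) = 0 (p(d, v) = -(d + d)/(v - 5)*0 = -2*d/(-5 + v)*0 = 0)
-18*p(1/28, I) = -18*0 = 0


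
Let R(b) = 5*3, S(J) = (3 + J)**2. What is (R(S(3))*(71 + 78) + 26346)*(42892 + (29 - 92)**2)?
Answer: 1339334241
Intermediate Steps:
R(b) = 15
(R(S(3))*(71 + 78) + 26346)*(42892 + (29 - 92)**2) = (15*(71 + 78) + 26346)*(42892 + (29 - 92)**2) = (15*149 + 26346)*(42892 + (-63)**2) = (2235 + 26346)*(42892 + 3969) = 28581*46861 = 1339334241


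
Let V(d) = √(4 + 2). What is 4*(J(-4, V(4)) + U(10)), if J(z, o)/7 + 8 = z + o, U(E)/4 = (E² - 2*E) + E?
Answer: 1104 + 28*√6 ≈ 1172.6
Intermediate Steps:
U(E) = -4*E + 4*E² (U(E) = 4*((E² - 2*E) + E) = 4*(E² - E) = -4*E + 4*E²)
V(d) = √6
J(z, o) = -56 + 7*o + 7*z (J(z, o) = -56 + 7*(z + o) = -56 + 7*(o + z) = -56 + (7*o + 7*z) = -56 + 7*o + 7*z)
4*(J(-4, V(4)) + U(10)) = 4*((-56 + 7*√6 + 7*(-4)) + 4*10*(-1 + 10)) = 4*((-56 + 7*√6 - 28) + 4*10*9) = 4*((-84 + 7*√6) + 360) = 4*(276 + 7*√6) = 1104 + 28*√6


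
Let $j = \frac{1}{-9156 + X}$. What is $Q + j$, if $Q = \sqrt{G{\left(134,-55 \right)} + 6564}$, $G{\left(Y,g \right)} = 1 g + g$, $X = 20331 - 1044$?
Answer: $\frac{1}{10131} + \sqrt{6454} \approx 80.337$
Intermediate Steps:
$X = 19287$ ($X = 20331 - 1044 = 19287$)
$G{\left(Y,g \right)} = 2 g$ ($G{\left(Y,g \right)} = g + g = 2 g$)
$Q = \sqrt{6454}$ ($Q = \sqrt{2 \left(-55\right) + 6564} = \sqrt{-110 + 6564} = \sqrt{6454} \approx 80.337$)
$j = \frac{1}{10131}$ ($j = \frac{1}{-9156 + 19287} = \frac{1}{10131} \approx 9.8707 \cdot 10^{-5}$)
$Q + j = \sqrt{6454} + \frac{1}{10131} = \frac{1}{10131} + \sqrt{6454}$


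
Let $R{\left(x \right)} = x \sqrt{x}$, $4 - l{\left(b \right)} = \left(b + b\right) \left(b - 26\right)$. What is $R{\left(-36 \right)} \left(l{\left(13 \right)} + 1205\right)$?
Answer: $- 334152 i \approx - 3.3415 \cdot 10^{5} i$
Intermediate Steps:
$l{\left(b \right)} = 4 - 2 b \left(-26 + b\right)$ ($l{\left(b \right)} = 4 - \left(b + b\right) \left(b - 26\right) = 4 - 2 b \left(-26 + b\right)$)
$R{\left(x \right)} = x^{\frac{3}{2}}$
$R{\left(-36 \right)} \left(l{\left(13 \right)} + 1205\right) = \left(-36\right)^{\frac{3}{2}} \left(\left(4 - 2 \cdot 13^{2} + 52 \cdot 13\right) + 1205\right) = - 216 i \left(\left(4 - 338 + 676\right) + 1205\right) = - 216 i \left(342 + 1205\right) = - 216 i 1547 = - 334152 i$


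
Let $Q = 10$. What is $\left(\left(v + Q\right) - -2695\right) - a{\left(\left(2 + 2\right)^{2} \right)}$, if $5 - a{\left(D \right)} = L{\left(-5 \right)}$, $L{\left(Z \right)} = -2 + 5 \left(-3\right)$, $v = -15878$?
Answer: $-13195$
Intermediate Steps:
$L{\left(Z \right)} = -17$ ($L{\left(Z \right)} = -2 - 15 = -17$)
$a{\left(D \right)} = 22$ ($a{\left(D \right)} = 5 - -17 = 5 + 17 = 22$)
$\left(\left(v + Q\right) - -2695\right) - a{\left(\left(2 + 2\right)^{2} \right)} = \left(\left(-15878 + 10\right) - -2695\right) - 22 = \left(-15868 + \left(-49 + 2744\right)\right) - 22 = \left(-15868 + 2695\right) - 22 = -13173 - 22 = -13195$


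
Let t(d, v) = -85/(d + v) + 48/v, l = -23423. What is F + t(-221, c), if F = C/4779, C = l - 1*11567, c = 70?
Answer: -153385529/25257015 ≈ -6.0730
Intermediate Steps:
C = -34990 (C = -23423 - 1*11567 = -23423 - 11567 = -34990)
F = -34990/4779 ≈ -7.3216
F + t(-221, c) = -34990/4779 + (-37*70 + 48*(-221))/(70*(-221 + 70)) = -34990/4779 + (1/70)*(-2590 - 10608)/(-151) = -34990/4779 + (1/70)*(-1/151)*(-13198) = -34990/4779 + 6599/5285 = -153385529/25257015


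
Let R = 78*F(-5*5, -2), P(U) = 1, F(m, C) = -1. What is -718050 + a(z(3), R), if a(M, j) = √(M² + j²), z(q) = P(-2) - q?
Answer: -718050 + 2*√1522 ≈ -7.1797e+5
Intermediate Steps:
R = -78 (R = 78*(-1) = -78)
z(q) = 1 - q
-718050 + a(z(3), R) = -718050 + √((1 - 1*3)² + (-78)²) = -718050 + √((1 - 3)² + 6084) = -718050 + √((-2)² + 6084) = -718050 + √(4 + 6084) = -718050 + √6088 = -718050 + 2*√1522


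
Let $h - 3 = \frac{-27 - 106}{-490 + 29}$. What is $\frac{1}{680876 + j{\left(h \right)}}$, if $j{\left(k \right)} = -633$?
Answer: $\frac{1}{680243} \approx 1.4701 \cdot 10^{-6}$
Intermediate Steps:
$h = \frac{1516}{461}$ ($h = 3 + \frac{-27 - 106}{-490 + 29} = 3 - \frac{133}{-461} = 3 - - \frac{133}{461} = 3 + \frac{133}{461} = \frac{1516}{461} \approx 3.2885$)
$\frac{1}{680876 + j{\left(h \right)}} = \frac{1}{680876 - 633} = \frac{1}{680243}$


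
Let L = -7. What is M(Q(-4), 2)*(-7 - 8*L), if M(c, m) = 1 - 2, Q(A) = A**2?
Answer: -49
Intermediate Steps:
M(c, m) = -1
M(Q(-4), 2)*(-7 - 8*L) = -(-7 - 8*(-7)) = -(-7 + 56) = -1*49 = -49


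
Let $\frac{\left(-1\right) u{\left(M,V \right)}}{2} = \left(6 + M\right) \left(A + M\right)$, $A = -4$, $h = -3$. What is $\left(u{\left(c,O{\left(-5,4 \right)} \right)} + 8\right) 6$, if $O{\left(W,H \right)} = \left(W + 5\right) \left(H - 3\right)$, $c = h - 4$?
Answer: $-84$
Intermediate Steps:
$c = -7$ ($c = -3 - 4 = -7$)
$O{\left(W,H \right)} = \left(-3 + H\right) \left(5 + W\right)$ ($O{\left(W,H \right)} = \left(5 + W\right) \left(-3 + H\right) = \left(-3 + H\right) \left(5 + W\right)$)
$u{\left(M,V \right)} = - 2 \left(-4 + M\right) \left(6 + M\right)$ ($u{\left(M,V \right)} = - 2 \left(6 + M\right) \left(-4 + M\right) = - 2 \left(-4 + M\right) \left(6 + M\right)$)
$\left(u{\left(c,O{\left(-5,4 \right)} \right)} + 8\right) 6 = \left(\left(48 - -28 - 2 \left(-7\right)^{2}\right) + 8\right) 6 = \left(\left(48 + 28 - 98\right) + 8\right) 6 = \left(-22 + 8\right) 6 = \left(-14\right) 6 = -84$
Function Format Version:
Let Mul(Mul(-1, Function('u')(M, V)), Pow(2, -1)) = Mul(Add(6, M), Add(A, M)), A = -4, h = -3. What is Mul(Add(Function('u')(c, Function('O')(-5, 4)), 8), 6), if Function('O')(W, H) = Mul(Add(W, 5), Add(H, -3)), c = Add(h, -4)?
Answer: -84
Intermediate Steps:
c = -7 (c = Add(-3, -4) = -7)
Function('O')(W, H) = Mul(Add(-3, H), Add(5, W)) (Function('O')(W, H) = Mul(Add(5, W), Add(-3, H)) = Mul(Add(-3, H), Add(5, W)))
Function('u')(M, V) = Mul(-2, Add(-4, M), Add(6, M)) (Function('u')(M, V) = Mul(-2, Mul(Add(6, M), Add(-4, M))) = Mul(-2, Mul(Add(-4, M), Add(6, M))) = Mul(-2, Add(-4, M), Add(6, M)))
Mul(Add(Function('u')(c, Function('O')(-5, 4)), 8), 6) = Mul(Add(Add(48, Mul(-4, -7), Mul(-2, Pow(-7, 2))), 8), 6) = Mul(Add(Add(48, 28, Mul(-2, 49)), 8), 6) = Mul(Add(Add(48, 28, -98), 8), 6) = Mul(Add(-22, 8), 6) = Mul(-14, 6) = -84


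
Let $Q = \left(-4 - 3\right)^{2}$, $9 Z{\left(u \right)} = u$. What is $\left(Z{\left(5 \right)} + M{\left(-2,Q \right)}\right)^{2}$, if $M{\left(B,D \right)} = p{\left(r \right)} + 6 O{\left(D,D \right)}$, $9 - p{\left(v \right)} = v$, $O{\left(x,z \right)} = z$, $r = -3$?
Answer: $\frac{7612081}{81} \approx 93976.0$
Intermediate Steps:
$p{\left(v \right)} = 9 - v$
$Z{\left(u \right)} = \frac{u}{9}$
$Q = 49$ ($Q = \left(-7\right)^{2} = 49$)
$M{\left(B,D \right)} = 12 + 6 D$ ($M{\left(B,D \right)} = \left(9 - -3\right) + 6 D = \left(9 + 3\right) + 6 D = 12 + 6 D$)
$\left(Z{\left(5 \right)} + M{\left(-2,Q \right)}\right)^{2} = \left(\frac{1}{9} \cdot 5 + \left(12 + 6 \cdot 49\right)\right)^{2} = \left(\frac{5}{9} + \left(12 + 294\right)\right)^{2} = \left(\frac{5}{9} + 306\right)^{2} = \left(\frac{2759}{9}\right)^{2} = \frac{7612081}{81}$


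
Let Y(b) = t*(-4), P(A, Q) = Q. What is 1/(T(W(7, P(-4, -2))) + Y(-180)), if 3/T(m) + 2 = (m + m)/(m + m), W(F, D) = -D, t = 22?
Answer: -1/91 ≈ -0.010989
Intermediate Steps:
T(m) = -3 (T(m) = 3/(-2 + (m + m)/(m + m)) = 3/(-2 + (2*m)/((2*m))) = 3/(-2 + (2*m)*(1/(2*m))) = 3/(-2 + 1) = 3/(-1) = 3*(-1) = -3)
Y(b) = -88 (Y(b) = 22*(-4) = -88)
1/(T(W(7, P(-4, -2))) + Y(-180)) = 1/(-3 - 88) = 1/(-91) = -1/91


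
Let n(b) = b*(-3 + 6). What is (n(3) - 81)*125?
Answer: -9000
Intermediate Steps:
n(b) = 3*b (n(b) = b*3 = 3*b)
(n(3) - 81)*125 = (3*3 - 81)*125 = (9 - 81)*125 = -72*125 = -9000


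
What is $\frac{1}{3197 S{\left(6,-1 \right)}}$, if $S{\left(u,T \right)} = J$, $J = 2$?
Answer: $\frac{1}{6394} \approx 0.0001564$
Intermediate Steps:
$S{\left(u,T \right)} = 2$
$\frac{1}{3197 S{\left(6,-1 \right)}} = \frac{1}{3197 \cdot 2} = \frac{1}{6394}$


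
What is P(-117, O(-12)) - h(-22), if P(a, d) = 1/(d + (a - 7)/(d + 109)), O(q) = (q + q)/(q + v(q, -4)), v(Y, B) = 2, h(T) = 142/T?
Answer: 285099/39424 ≈ 7.2316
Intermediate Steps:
O(q) = 2*q/(2 + q) (O(q) = (q + q)/(q + 2) = (2*q)/(2 + q) = 2*q/(2 + q))
P(a, d) = 1/(d + (-7 + a)/(109 + d))
P(-117, O(-12)) - h(-22) = (109 + 2*(-12)/(2 - 12))/(-7 - 117 + (2*(-12)/(2 - 12))**2 + 109*(2*(-12)/(2 - 12))) - 142/(-22) = (109 + 2*(-12)/(-10))/(-7 - 117 + (2*(-12)/(-10))**2 + 109*(2*(-12)/(-10))) - 142*(-1)/22 = (109 + 2*(-12)*(-1/10))/(-7 - 117 + (2*(-12)*(-1/10))**2 + 109*(2*(-12)*(-1/10))) - 1*(-71/11) = (109 + 12/5)/(-7 - 117 + (12/5)**2 + 109*(12/5)) + 71/11 = (557/5)/(-7 - 117 + 144/25 + 1308/5) + 71/11 = (557/5)/(3584/25) + 71/11 = (25/3584)*(557/5) + 71/11 = 2785/3584 + 71/11 = 285099/39424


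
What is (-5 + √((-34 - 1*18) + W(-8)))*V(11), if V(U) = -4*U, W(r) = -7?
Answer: 220 - 44*I*√59 ≈ 220.0 - 337.97*I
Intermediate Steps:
(-5 + √((-34 - 1*18) + W(-8)))*V(11) = (-5 + √((-34 - 1*18) - 7))*(-4*11) = (-5 + √((-34 - 18) - 7))*(-44) = (-5 + √(-52 - 7))*(-44) = (-5 + √(-59))*(-44) = (-5 + I*√59)*(-44) = 220 - 44*I*√59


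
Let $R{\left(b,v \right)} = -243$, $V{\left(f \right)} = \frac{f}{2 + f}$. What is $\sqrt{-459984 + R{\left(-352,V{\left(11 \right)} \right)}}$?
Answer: $i \sqrt{460227} \approx 678.4 i$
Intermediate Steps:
$V{\left(f \right)} = \frac{f}{2 + f}$
$\sqrt{-459984 + R{\left(-352,V{\left(11 \right)} \right)}} = \sqrt{-459984 - 243} = \sqrt{-460227} = i \sqrt{460227}$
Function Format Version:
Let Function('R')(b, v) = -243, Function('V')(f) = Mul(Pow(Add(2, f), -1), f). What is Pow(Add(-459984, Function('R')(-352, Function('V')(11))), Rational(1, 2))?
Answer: Mul(I, Pow(460227, Rational(1, 2))) ≈ Mul(678.40, I)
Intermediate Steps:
Function('V')(f) = Mul(f, Pow(Add(2, f), -1))
Pow(Add(-459984, Function('R')(-352, Function('V')(11))), Rational(1, 2)) = Pow(Add(-459984, -243), Rational(1, 2)) = Pow(-460227, Rational(1, 2)) = Mul(I, Pow(460227, Rational(1, 2)))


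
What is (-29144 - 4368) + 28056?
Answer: -5456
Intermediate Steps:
(-29144 - 4368) + 28056 = -33512 + 28056 = -5456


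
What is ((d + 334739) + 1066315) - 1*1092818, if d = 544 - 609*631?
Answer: -75499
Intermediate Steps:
d = -383735 (d = 544 - 384279 = -383735)
((d + 334739) + 1066315) - 1*1092818 = ((-383735 + 334739) + 1066315) - 1*1092818 = (-48996 + 1066315) - 1092818 = 1017319 - 1092818 = -75499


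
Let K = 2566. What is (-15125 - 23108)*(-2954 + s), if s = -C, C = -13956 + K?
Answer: -322533588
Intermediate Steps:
C = -11390 (C = -13956 + 2566 = -11390)
s = 11390 (s = -1*(-11390) = 11390)
(-15125 - 23108)*(-2954 + s) = (-15125 - 23108)*(-2954 + 11390) = -38233*8436 = -322533588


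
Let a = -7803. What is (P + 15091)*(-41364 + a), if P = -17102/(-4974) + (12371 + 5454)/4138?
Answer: -2546593367417451/3430402 ≈ -7.4236e+8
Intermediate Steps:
P = 79714813/10291206 (P = -17102*(-1/4974) + 17825*(1/4138) = 8551/2487 + 17825/4138 = 79714813/10291206 ≈ 7.7459)
(P + 15091)*(-41364 + a) = (79714813/10291206 + 15091)*(-41364 - 7803) = (155384304559/10291206)*(-49167) = -2546593367417451/3430402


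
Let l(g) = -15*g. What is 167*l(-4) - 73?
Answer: 9947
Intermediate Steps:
167*l(-4) - 73 = 167*(-15*(-4)) - 73 = 167*60 - 73 = 10020 - 73 = 9947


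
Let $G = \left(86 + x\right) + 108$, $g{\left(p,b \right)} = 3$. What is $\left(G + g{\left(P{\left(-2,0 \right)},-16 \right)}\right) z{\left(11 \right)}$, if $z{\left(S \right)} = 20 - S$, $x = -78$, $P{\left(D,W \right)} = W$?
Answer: $1071$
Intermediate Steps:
$G = 116$ ($G = \left(86 - 78\right) + 108 = 8 + 108 = 116$)
$\left(G + g{\left(P{\left(-2,0 \right)},-16 \right)}\right) z{\left(11 \right)} = \left(116 + 3\right) \left(20 - 11\right) = 119 \left(20 - 11\right) = 119 \cdot 9 = 1071$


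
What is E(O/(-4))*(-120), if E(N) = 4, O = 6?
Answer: -480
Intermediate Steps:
E(O/(-4))*(-120) = 4*(-120) = -480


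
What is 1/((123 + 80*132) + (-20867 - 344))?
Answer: -1/10528 ≈ -9.4985e-5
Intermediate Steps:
1/((123 + 80*132) + (-20867 - 344)) = 1/((123 + 10560) - 21211) = 1/(10683 - 21211) = 1/(-10528) = -1/10528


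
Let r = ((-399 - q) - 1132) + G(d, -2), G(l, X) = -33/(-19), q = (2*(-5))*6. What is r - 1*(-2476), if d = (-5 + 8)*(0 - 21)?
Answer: 19128/19 ≈ 1006.7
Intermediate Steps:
d = -63 (d = 3*(-21) = -63)
q = -60 (q = -10*6 = -60)
G(l, X) = 33/19 (G(l, X) = -33*(-1/19) = 33/19)
r = -27916/19 (r = ((-399 - 1*(-60)) - 1132) + 33/19 = ((-399 + 60) - 1132) + 33/19 = (-339 - 1132) + 33/19 = -1471 + 33/19 = -27916/19 ≈ -1469.3)
r - 1*(-2476) = -27916/19 - 1*(-2476) = -27916/19 + 2476 = 19128/19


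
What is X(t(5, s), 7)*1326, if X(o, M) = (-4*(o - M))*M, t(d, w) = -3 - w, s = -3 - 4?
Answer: 111384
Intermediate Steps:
s = -7
X(o, M) = M*(-4*o + 4*M) (X(o, M) = (-4*o + 4*M)*M = M*(-4*o + 4*M))
X(t(5, s), 7)*1326 = (4*7*(7 - (-3 - 1*(-7))))*1326 = (4*7*(7 - (-3 + 7)))*1326 = (4*7*(7 - 1*4))*1326 = (4*7*(7 - 4))*1326 = (4*7*3)*1326 = 84*1326 = 111384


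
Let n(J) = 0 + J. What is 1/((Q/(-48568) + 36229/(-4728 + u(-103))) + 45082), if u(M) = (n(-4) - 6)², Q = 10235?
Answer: 4322552/194834540463 ≈ 2.2186e-5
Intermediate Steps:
n(J) = J
u(M) = 100 (u(M) = (-4 - 6)² = (-10)² = 100)
1/((Q/(-48568) + 36229/(-4728 + u(-103))) + 45082) = 1/((10235/(-48568) + 36229/(-4728 + 100)) + 45082) = 1/((10235*(-1/48568) + 36229/(-4628)) + 45082) = 1/((-10235/48568 + 36229*(-1/4628)) + 45082) = 1/((-10235/48568 - 36229/4628) + 45082) = 1/(-34748801/4322552 + 45082) = 1/(194834540463/4322552) = 4322552/194834540463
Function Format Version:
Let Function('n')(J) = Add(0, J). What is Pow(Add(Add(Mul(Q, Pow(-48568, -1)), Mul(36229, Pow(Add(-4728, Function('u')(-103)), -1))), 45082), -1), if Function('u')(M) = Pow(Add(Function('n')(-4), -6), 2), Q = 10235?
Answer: Rational(4322552, 194834540463) ≈ 2.2186e-5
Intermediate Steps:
Function('n')(J) = J
Function('u')(M) = 100 (Function('u')(M) = Pow(Add(-4, -6), 2) = Pow(-10, 2) = 100)
Pow(Add(Add(Mul(Q, Pow(-48568, -1)), Mul(36229, Pow(Add(-4728, Function('u')(-103)), -1))), 45082), -1) = Pow(Add(Add(Mul(10235, Pow(-48568, -1)), Mul(36229, Pow(Add(-4728, 100), -1))), 45082), -1) = Pow(Add(Add(Mul(10235, Rational(-1, 48568)), Mul(36229, Pow(-4628, -1))), 45082), -1) = Pow(Add(Add(Rational(-10235, 48568), Mul(36229, Rational(-1, 4628))), 45082), -1) = Pow(Add(Add(Rational(-10235, 48568), Rational(-36229, 4628)), 45082), -1) = Pow(Add(Rational(-34748801, 4322552), 45082), -1) = Pow(Rational(194834540463, 4322552), -1) = Rational(4322552, 194834540463)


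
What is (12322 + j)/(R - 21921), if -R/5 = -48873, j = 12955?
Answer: 25277/222444 ≈ 0.11363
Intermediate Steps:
R = 244365 (R = -5*(-48873) = 244365)
(12322 + j)/(R - 21921) = (12322 + 12955)/(244365 - 21921) = 25277/222444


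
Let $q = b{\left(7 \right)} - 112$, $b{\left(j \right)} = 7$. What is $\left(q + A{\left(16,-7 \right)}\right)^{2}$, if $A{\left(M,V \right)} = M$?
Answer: $7921$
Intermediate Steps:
$q = -105$ ($q = 7 - 112 = -105$)
$\left(q + A{\left(16,-7 \right)}\right)^{2} = \left(-105 + 16\right)^{2} = \left(-89\right)^{2} = 7921$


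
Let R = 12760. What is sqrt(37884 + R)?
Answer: 2*sqrt(12661) ≈ 225.04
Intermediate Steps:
sqrt(37884 + R) = sqrt(37884 + 12760) = sqrt(50644) = 2*sqrt(12661)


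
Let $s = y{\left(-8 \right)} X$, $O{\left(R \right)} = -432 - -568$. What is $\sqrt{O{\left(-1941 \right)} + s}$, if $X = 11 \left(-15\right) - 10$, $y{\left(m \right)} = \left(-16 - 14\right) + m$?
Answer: $3 \sqrt{754} \approx 82.377$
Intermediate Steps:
$O{\left(R \right)} = 136$ ($O{\left(R \right)} = -432 + 568 = 136$)
$y{\left(m \right)} = -30 + m$
$X = -175$ ($X = -165 - 10 = -175$)
$s = 6650$ ($s = \left(-30 - 8\right) \left(-175\right) = \left(-38\right) \left(-175\right) = 6650$)
$\sqrt{O{\left(-1941 \right)} + s} = \sqrt{136 + 6650} = \sqrt{6786} = 3 \sqrt{754}$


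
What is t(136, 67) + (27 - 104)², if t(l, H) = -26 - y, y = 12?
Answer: 5891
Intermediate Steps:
t(l, H) = -38 (t(l, H) = -26 - 1*12 = -26 - 12 = -38)
t(136, 67) + (27 - 104)² = -38 + (27 - 104)² = -38 + (-77)² = -38 + 5929 = 5891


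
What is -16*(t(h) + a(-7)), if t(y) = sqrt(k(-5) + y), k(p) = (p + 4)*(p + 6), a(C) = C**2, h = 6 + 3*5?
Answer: -784 - 32*sqrt(5) ≈ -855.55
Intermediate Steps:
h = 21 (h = 6 + 15 = 21)
k(p) = (4 + p)*(6 + p)
t(y) = sqrt(-1 + y) (t(y) = sqrt((24 + (-5)**2 + 10*(-5)) + y) = sqrt((24 + 25 - 50) + y) = sqrt(-1 + y))
-16*(t(h) + a(-7)) = -16*(sqrt(-1 + 21) + (-7)**2) = -16*(sqrt(20) + 49) = -16*(2*sqrt(5) + 49) = -16*(49 + 2*sqrt(5)) = -784 - 32*sqrt(5)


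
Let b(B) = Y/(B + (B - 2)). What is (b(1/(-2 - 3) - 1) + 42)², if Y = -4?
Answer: 222784/121 ≈ 1841.2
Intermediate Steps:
b(B) = -4/(-2 + 2*B) (b(B) = -4/(B + (B - 2)) = -4/(B + (-2 + B)) = -4/(-2 + 2*B))
(b(1/(-2 - 3) - 1) + 42)² = (-2/(-1 + (1/(-2 - 3) - 1)) + 42)² = (-2/(-1 + (1/(-5) - 1)) + 42)² = (-2/(-1 + (-⅕ - 1)) + 42)² = (-2/(-1 - 6/5) + 42)² = (-2/(-11/5) + 42)² = (-2*(-5/11) + 42)² = (10/11 + 42)² = (472/11)² = 222784/121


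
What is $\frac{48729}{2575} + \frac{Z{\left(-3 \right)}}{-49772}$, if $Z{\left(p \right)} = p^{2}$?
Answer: $\frac{2425316613}{128162900} \approx 18.924$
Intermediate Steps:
$\frac{48729}{2575} + \frac{Z{\left(-3 \right)}}{-49772} = \frac{48729}{2575} + \frac{\left(-3\right)^{2}}{-49772} = 48729 \cdot \frac{1}{2575} + 9 \left(- \frac{1}{49772}\right) = \frac{48729}{2575} - \frac{9}{49772} = \frac{2425316613}{128162900}$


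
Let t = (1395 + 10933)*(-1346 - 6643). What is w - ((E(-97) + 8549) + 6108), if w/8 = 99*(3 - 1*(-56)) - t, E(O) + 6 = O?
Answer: 787939310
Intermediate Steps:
E(O) = -6 + O
t = -98488392 (t = 12328*(-7989) = -98488392)
w = 787953864 (w = 8*(99*(3 - 1*(-56)) - 1*(-98488392)) = 8*(99*(3 + 56) + 98488392) = 8*(99*59 + 98488392) = 8*(5841 + 98488392) = 8*98494233 = 787953864)
w - ((E(-97) + 8549) + 6108) = 787953864 - (((-6 - 97) + 8549) + 6108) = 787953864 - ((-103 + 8549) + 6108) = 787953864 - (8446 + 6108) = 787953864 - 1*14554 = 787953864 - 14554 = 787939310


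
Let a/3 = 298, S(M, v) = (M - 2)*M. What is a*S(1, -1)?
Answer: -894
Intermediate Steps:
S(M, v) = M*(-2 + M) (S(M, v) = (-2 + M)*M = M*(-2 + M))
a = 894 (a = 3*298 = 894)
a*S(1, -1) = 894*(1*(-2 + 1)) = 894*(1*(-1)) = 894*(-1) = -894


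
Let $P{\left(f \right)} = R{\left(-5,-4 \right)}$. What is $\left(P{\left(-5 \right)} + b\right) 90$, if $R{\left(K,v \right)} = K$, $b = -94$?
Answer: $-8910$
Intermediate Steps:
$P{\left(f \right)} = -5$
$\left(P{\left(-5 \right)} + b\right) 90 = \left(-5 - 94\right) 90 = \left(-99\right) 90 = -8910$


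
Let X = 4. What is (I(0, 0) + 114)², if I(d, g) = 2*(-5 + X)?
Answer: 12544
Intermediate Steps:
I(d, g) = -2 (I(d, g) = 2*(-5 + 4) = 2*(-1) = -2)
(I(0, 0) + 114)² = (-2 + 114)² = 112² = 12544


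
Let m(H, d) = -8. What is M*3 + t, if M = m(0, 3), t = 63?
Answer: 39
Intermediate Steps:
M = -8
M*3 + t = -8*3 + 63 = -24 + 63 = 39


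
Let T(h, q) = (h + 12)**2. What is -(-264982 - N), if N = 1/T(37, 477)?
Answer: 636221783/2401 ≈ 2.6498e+5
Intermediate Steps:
T(h, q) = (12 + h)**2
N = 1/2401 (N = 1/((12 + 37)**2) = 1/(49**2) = 1/2401 ≈ 0.00041649)
-(-264982 - N) = -(-264982 - 1*1/2401) = -(-264982 - 1/2401) = -1*(-636221783/2401) = 636221783/2401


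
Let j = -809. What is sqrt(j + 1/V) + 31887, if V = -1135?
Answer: 31887 + 18*I*sqrt(3216590)/1135 ≈ 31887.0 + 28.443*I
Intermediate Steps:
sqrt(j + 1/V) + 31887 = sqrt(-809 + 1/(-1135)) + 31887 = sqrt(-809 - 1/1135) + 31887 = sqrt(-918216/1135) + 31887 = 18*I*sqrt(3216590)/1135 + 31887 = 31887 + 18*I*sqrt(3216590)/1135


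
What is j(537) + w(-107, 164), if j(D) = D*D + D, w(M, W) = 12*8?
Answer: 289002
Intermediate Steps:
w(M, W) = 96
j(D) = D + D**2 (j(D) = D**2 + D = D + D**2)
j(537) + w(-107, 164) = 537*(1 + 537) + 96 = 537*538 + 96 = 288906 + 96 = 289002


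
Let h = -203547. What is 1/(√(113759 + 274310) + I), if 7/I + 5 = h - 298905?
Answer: 3517199/97973078246954532 + 252463036849*√388069/97973078246954532 ≈ 0.0016053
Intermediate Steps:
I = -7/502457 (I = 7/(-5 + (-203547 - 298905)) = 7/(-5 - 502452) = 7/(-502457) = 7*(-1/502457) = -7/502457 ≈ -1.3932e-5)
1/(√(113759 + 274310) + I) = 1/(√(113759 + 274310) - 7/502457) = 1/(√388069 - 7/502457) = 1/(-7/502457 + √388069)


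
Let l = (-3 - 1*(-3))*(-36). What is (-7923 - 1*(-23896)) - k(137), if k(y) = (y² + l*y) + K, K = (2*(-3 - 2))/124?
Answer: -173347/62 ≈ -2795.9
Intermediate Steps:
l = 0 (l = (-3 + 3)*(-36) = 0*(-36) = 0)
K = -5/62 (K = (2*(-5))*(1/124) = -10*1/124 = -5/62 ≈ -0.080645)
k(y) = -5/62 + y² (k(y) = (y² + 0*y) - 5/62 = (y² + 0) - 5/62 = y² - 5/62 = -5/62 + y²)
(-7923 - 1*(-23896)) - k(137) = (-7923 - 1*(-23896)) - (-5/62 + 137²) = (-7923 + 23896) - (-5/62 + 18769) = 15973 - 1*1163673/62 = 15973 - 1163673/62 = -173347/62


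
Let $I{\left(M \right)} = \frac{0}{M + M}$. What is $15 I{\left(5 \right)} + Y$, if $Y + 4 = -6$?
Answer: $-10$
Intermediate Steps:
$Y = -10$ ($Y = -4 - 6 = -10$)
$I{\left(M \right)} = 0$ ($I{\left(M \right)} = \frac{0}{2 M} = 0 \frac{1}{2 M} = 0$)
$15 I{\left(5 \right)} + Y = 15 \cdot 0 - 10 = 0 - 10 = -10$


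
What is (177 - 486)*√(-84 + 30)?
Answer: -927*I*√6 ≈ -2270.7*I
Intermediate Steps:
(177 - 486)*√(-84 + 30) = -927*I*√6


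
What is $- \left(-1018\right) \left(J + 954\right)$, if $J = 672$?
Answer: $1655268$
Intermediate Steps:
$- \left(-1018\right) \left(J + 954\right) = - \left(-1018\right) \left(672 + 954\right) = - \left(-1018\right) 1626 = \left(-1\right) \left(-1655268\right) = 1655268$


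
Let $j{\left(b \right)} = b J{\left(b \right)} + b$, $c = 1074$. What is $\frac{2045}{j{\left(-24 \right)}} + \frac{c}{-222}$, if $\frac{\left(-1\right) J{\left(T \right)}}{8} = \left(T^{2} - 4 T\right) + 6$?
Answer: $- \frac{23221543}{4815624} \approx -4.8221$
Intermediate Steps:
$J{\left(T \right)} = -48 - 8 T^{2} + 32 T$ ($J{\left(T \right)} = - 8 \left(\left(T^{2} - 4 T\right) + 6\right) = - 8 \left(6 + T^{2} - 4 T\right) = -48 - 8 T^{2} + 32 T$)
$j{\left(b \right)} = b + b \left(-48 - 8 b^{2} + 32 b\right)$ ($j{\left(b \right)} = b \left(-48 - 8 b^{2} + 32 b\right) + b = b + b \left(-48 - 8 b^{2} + 32 b\right)$)
$\frac{2045}{j{\left(-24 \right)}} + \frac{c}{-222} = \frac{2045}{\left(-24\right) \left(-47 - 8 \left(-24\right)^{2} + 32 \left(-24\right)\right)} + \frac{1074}{-222} = \frac{2045}{\left(-24\right) \left(-47 - 4608 - 768\right)} + 1074 \left(- \frac{1}{222}\right) = \frac{2045}{\left(-24\right) \left(-47 - 4608 - 768\right)} - \frac{179}{37} = \frac{2045}{\left(-24\right) \left(-5423\right)} - \frac{179}{37} = \frac{2045}{130152} - \frac{179}{37} = - \frac{23221543}{4815624}$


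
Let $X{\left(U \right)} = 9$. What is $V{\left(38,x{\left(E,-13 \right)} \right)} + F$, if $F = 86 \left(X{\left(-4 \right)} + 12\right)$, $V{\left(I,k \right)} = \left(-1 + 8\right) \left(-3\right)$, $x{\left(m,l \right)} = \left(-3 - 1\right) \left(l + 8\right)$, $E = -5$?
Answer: $1785$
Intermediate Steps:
$x{\left(m,l \right)} = -32 - 4 l$ ($x{\left(m,l \right)} = - 4 \left(8 + l\right) = -32 - 4 l$)
$V{\left(I,k \right)} = -21$ ($V{\left(I,k \right)} = 7 \left(-3\right) = -21$)
$F = 1806$ ($F = 86 \left(9 + 12\right) = 86 \cdot 21 = 1806$)
$V{\left(38,x{\left(E,-13 \right)} \right)} + F = -21 + 1806 = 1785$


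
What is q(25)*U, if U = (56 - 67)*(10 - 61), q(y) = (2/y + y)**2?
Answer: 220545369/625 ≈ 3.5287e+5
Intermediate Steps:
q(y) = (y + 2/y)**2
U = 561 (U = -11*(-51) = 561)
q(25)*U = ((2 + 25**2)**2/25**2)*561 = ((2 + 625)**2/625)*561 = ((1/625)*627**2)*561 = ((1/625)*393129)*561 = (393129/625)*561 = 220545369/625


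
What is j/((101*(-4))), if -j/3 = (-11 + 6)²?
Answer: 75/404 ≈ 0.18564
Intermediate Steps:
j = -75 (j = -3*(-11 + 6)² = -3*(-5)² = -3*25 = -75)
j/((101*(-4))) = -75/(101*(-4)) = -75/(-404) = -75*(-1/404) = 75/404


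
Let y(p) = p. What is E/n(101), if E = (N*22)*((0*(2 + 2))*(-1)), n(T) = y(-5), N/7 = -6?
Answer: 0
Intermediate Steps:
N = -42 (N = 7*(-6) = -42)
n(T) = -5
E = 0 (E = (-42*22)*((0*(2 + 2))*(-1)) = -924*0*4*(-1) = -0*(-1) = -924*0 = 0)
E/n(101) = 0/(-5) = 0*(-⅕) = 0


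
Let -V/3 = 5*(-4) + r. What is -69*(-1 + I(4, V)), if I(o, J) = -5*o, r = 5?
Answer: 1449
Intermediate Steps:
V = 45 (V = -3*(5*(-4) + 5) = -3*(-20 + 5) = -3*(-15) = 45)
-69*(-1 + I(4, V)) = -69*(-1 - 5*4) = -69*(-1 - 20) = -69*(-21) = 1449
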